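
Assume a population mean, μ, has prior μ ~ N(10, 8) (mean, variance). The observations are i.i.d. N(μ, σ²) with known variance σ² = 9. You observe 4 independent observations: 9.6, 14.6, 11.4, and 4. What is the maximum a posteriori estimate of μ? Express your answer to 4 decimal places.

n = 4; x̄ = (9.6 + 14.6 + 11.4 + 4)/4 = 39.6/4 = 9.9.
For a Normal prior and Normal likelihood with known variance, the posterior is Normal; its mode equals its mean, the precision-weighted average.
Prior precision 1/σ₀² = 1/8 = 0.125; data precision n/σ² = 4/9.
μ̂ = (0.125·10 + (4/9)·9.9) / (0.125 + 4/9) = 5.65/(41/72) = 2034/205 ≈ 9.9220.

μ̂_MAP = 9.9220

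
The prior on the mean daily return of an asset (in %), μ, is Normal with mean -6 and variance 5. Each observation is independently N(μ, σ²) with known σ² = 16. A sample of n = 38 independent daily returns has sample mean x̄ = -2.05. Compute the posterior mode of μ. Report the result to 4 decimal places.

μ̂_MAP = -2.3568

n = 38, x̄ = -2.05.
For a Normal prior and Normal likelihood with known variance, the posterior is Normal; its mode equals its mean, the precision-weighted average.
Prior precision 1/σ₀² = 1/5 = 0.2; data precision n/σ² = 38/16 = 2.375.
μ̂ = (0.2·(-6) + 2.375·(-2.05)) / (0.2 + 2.375) = (-6.06875)/2.575 = -971/412 ≈ -2.3568.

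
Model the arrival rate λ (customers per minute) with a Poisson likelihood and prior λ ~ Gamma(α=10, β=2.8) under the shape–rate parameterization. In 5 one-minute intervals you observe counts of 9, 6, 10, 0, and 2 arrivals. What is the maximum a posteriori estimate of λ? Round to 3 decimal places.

λ̂_MAP = 4.615

Σxᵢ = 9+6+10+0+2 = 27, with n = 5.
Posterior ∝ λ^9e^(−2.8λ) · λ^27e^(−5λ) = λ^36e^(−7.8λ), i.e. Gamma(shape=37, rate=7.8).
The mode of a Gamma(a, b) with a ≥ 1 (shape–rate) is (a−1)/b = 36/7.8 ≈ 4.615.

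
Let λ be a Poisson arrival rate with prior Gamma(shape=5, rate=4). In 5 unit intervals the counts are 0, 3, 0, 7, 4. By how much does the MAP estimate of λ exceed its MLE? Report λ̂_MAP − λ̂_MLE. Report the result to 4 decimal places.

Σxᵢ = 14. Posterior is Gamma(19, 9); MAP = (19−1)/9 = 18/9 ≈ 2.00000.
MLE = x̄ = 14/5 ≈ 2.80000.
Difference = 18/9 − 14/5 = -4/5 ≈ -0.8000.

MAP − MLE = -0.8000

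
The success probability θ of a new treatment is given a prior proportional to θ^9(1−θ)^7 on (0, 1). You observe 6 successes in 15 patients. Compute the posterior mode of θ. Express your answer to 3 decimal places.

θ̂_MAP = 0.484

The prior density ∝ θ^9(1−θ)^7 is the kernel of Beta(10, 8).
Data: 6 successes in 15 trials. The binomial likelihood contributes θ^6(1−θ)^9, so the posterior is Beta(10+6, 8+9) = Beta(16, 17).
For Beta(a, b) with a, b > 1 the mode is (a−1)/(a+b−2) = 15/31 ≈ 0.484.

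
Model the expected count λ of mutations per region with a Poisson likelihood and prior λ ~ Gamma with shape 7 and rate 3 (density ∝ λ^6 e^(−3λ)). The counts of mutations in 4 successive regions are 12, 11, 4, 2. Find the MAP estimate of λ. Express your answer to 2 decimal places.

Σxᵢ = 12+11+4+2 = 29, with n = 4.
Posterior ∝ λ^6e^(−3λ) · λ^29e^(−4λ) = λ^35e^(−7λ), i.e. Gamma(shape=36, rate=7).
The mode of a Gamma(a, b) with a ≥ 1 (shape–rate) is (a−1)/b = 35/7 ≈ 5.00.

λ̂_MAP = 5.00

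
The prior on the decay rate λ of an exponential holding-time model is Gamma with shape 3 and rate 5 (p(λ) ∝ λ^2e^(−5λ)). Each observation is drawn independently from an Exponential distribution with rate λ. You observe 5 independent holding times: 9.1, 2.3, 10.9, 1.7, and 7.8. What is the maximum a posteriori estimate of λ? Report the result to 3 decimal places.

The Exponential(rate=λ) likelihood is ∝ λ^n e^(−λΣtᵢ). Here n = 5 and Σtᵢ = 9.1 + 2.3 + 10.9 + 1.7 + 7.8 = 31.8.
Posterior ∝ λ^2e^(−5λ) · λ^5e^(−31.8λ) = λ^7e^(−36.8λ), i.e. Gamma(8, 36.8).
Mode = (a−1)/b = 7/36.8 ≈ 0.190.

λ̂_MAP = 0.190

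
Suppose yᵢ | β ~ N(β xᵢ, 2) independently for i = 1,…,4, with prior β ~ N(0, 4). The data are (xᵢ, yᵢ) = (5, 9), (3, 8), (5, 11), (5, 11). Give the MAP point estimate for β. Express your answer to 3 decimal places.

log p(β | y) = −Σ(yᵢ − βxᵢ)²/(2·2) − β²/(2·4) + const.
Setting the derivative to zero: Σxᵢ(yᵢ − βxᵢ)/2 − β/4 = 0, so β = Σxᵢyᵢ / (Σxᵢ² + σ²/τ²).
Σxᵢyᵢ = 5·9 + 3·8 + 5·11 + 5·11 = 179; Σxᵢ² = 84; σ²/τ² = 0.5.
β̂_MAP = 179 / (84 + 0.5) = 179/84.5 ≈ 2.118.

β̂_MAP = 2.118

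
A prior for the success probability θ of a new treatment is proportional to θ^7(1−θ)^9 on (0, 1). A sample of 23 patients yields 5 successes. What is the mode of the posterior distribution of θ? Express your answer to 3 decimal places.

The prior density ∝ θ^7(1−θ)^9 is the kernel of Beta(8, 10).
Data: 5 successes in 23 trials. The binomial likelihood contributes θ^5(1−θ)^18, so the posterior is Beta(8+5, 10+18) = Beta(13, 28).
For Beta(a, b) with a, b > 1 the mode is (a−1)/(a+b−2) = 12/39 ≈ 0.308.

θ̂_MAP = 0.308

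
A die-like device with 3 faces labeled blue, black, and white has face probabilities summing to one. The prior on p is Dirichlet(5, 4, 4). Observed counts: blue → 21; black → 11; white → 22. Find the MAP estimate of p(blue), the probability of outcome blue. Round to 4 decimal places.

MAP estimate of p(blue) = 0.3906

The posterior is Dirichlet(αᵢ + nᵢ) = Dirichlet(26, 15, 26).
For a Dirichlet(a₁,…,a_K) with all aᵢ > 1, the mode has j-th component (aⱼ − 1)/(Σaᵢ − K).
Here Σaᵢ = 67 and K = 3, so p(blue) = (26 − 1)/(67 − 3) = 25/64 ≈ 0.3906.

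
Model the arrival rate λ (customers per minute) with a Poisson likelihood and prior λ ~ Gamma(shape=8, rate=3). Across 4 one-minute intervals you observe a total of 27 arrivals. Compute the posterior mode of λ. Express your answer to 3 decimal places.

λ̂_MAP = 4.857

Σxᵢ = 27, n = 4.
Posterior ∝ λ^7e^(−3λ) · λ^27e^(−4λ) = λ^34e^(−7λ), i.e. Gamma(shape=35, rate=7).
The mode of a Gamma(a, b) with a ≥ 1 (shape–rate) is (a−1)/b = 34/7 ≈ 4.857.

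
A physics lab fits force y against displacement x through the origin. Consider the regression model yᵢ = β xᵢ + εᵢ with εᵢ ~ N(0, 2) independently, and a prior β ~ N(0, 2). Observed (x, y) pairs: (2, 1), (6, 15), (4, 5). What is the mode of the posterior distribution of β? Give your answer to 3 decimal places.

β̂_MAP = 1.965

log p(β | y) = −Σ(yᵢ − βxᵢ)²/(2·2) − β²/(2·2) + const.
Setting the derivative to zero: Σxᵢ(yᵢ − βxᵢ)/2 − β/2 = 0, so β = Σxᵢyᵢ / (Σxᵢ² + σ²/τ²).
Σxᵢyᵢ = 2·1 + 6·15 + 4·5 = 112; Σxᵢ² = 56; σ²/τ² = 1.
β̂_MAP = 112 / (56 + 1) = 112/57 ≈ 1.965.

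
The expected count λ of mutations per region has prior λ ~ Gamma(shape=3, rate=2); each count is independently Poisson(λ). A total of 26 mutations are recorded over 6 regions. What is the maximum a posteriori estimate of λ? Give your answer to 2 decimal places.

Σxᵢ = 26, n = 6.
Posterior ∝ λ^2e^(−2λ) · λ^26e^(−6λ) = λ^28e^(−8λ), i.e. Gamma(shape=29, rate=8).
The mode of a Gamma(a, b) with a ≥ 1 (shape–rate) is (a−1)/b = 28/8 ≈ 3.50.

λ̂_MAP = 3.50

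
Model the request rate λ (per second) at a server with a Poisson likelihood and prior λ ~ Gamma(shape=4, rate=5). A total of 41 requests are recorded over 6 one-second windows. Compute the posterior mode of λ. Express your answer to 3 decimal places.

Σxᵢ = 41, n = 6.
Posterior ∝ λ^3e^(−5λ) · λ^41e^(−6λ) = λ^44e^(−11λ), i.e. Gamma(shape=45, rate=11).
The mode of a Gamma(a, b) with a ≥ 1 (shape–rate) is (a−1)/b = 44/11 ≈ 4.000.

λ̂_MAP = 4.000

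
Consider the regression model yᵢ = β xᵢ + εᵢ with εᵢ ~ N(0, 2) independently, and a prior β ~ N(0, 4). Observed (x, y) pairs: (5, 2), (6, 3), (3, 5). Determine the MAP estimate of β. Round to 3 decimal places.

log p(β | y) = −Σ(yᵢ − βxᵢ)²/(2·2) − β²/(2·4) + const.
Setting the derivative to zero: Σxᵢ(yᵢ − βxᵢ)/2 − β/4 = 0, so β = Σxᵢyᵢ / (Σxᵢ² + σ²/τ²).
Σxᵢyᵢ = 5·2 + 6·3 + 3·5 = 43; Σxᵢ² = 70; σ²/τ² = 0.5.
β̂_MAP = 43 / (70 + 0.5) = 43/70.5 ≈ 0.610.

β̂_MAP = 0.610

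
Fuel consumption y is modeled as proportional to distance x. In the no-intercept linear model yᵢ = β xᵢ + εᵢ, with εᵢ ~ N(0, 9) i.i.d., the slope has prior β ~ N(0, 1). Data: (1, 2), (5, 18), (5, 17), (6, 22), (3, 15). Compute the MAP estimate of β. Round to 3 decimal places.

log p(β | y) = −Σ(yᵢ − βxᵢ)²/(2·9) − β²/(2·1) + const.
Setting the derivative to zero: Σxᵢ(yᵢ − βxᵢ)/9 − β/1 = 0, so β = Σxᵢyᵢ / (Σxᵢ² + σ²/τ²).
Σxᵢyᵢ = 1·2 + 5·18 + 5·17 + 6·22 + 3·15 = 354; Σxᵢ² = 96; σ²/τ² = 9.
β̂_MAP = 354 / (96 + 9) = 354/105 ≈ 3.371.

β̂_MAP = 3.371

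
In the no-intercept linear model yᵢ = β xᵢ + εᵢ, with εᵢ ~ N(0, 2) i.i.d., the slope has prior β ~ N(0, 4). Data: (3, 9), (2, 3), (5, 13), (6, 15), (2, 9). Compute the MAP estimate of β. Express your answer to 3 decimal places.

β̂_MAP = 2.624

log p(β | y) = −Σ(yᵢ − βxᵢ)²/(2·2) − β²/(2·4) + const.
Setting the derivative to zero: Σxᵢ(yᵢ − βxᵢ)/2 − β/4 = 0, so β = Σxᵢyᵢ / (Σxᵢ² + σ²/τ²).
Σxᵢyᵢ = 3·9 + 2·3 + 5·13 + 6·15 + 2·9 = 206; Σxᵢ² = 78; σ²/τ² = 0.5.
β̂_MAP = 206 / (78 + 0.5) = 206/78.5 ≈ 2.624.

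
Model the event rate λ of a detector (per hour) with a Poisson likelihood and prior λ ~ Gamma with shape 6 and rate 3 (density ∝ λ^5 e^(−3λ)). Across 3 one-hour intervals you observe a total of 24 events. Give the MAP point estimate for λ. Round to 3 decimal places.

Σxᵢ = 24, n = 3.
Posterior ∝ λ^5e^(−3λ) · λ^24e^(−3λ) = λ^29e^(−6λ), i.e. Gamma(shape=30, rate=6).
The mode of a Gamma(a, b) with a ≥ 1 (shape–rate) is (a−1)/b = 29/6 ≈ 4.833.

λ̂_MAP = 4.833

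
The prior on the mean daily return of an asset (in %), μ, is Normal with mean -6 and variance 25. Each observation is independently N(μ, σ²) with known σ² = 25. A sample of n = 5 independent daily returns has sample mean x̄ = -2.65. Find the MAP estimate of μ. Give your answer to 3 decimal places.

n = 5, x̄ = -2.65.
For a Normal prior and Normal likelihood with known variance, the posterior is Normal; its mode equals its mean, the precision-weighted average.
Prior precision 1/σ₀² = 1/25 = 0.04; data precision n/σ² = 5/25 = 0.2.
μ̂ = (0.04·(-6) + 0.2·(-2.65)) / (0.04 + 0.2) = (-0.77)/0.24 = -77/24 ≈ -3.208.

μ̂_MAP = -3.208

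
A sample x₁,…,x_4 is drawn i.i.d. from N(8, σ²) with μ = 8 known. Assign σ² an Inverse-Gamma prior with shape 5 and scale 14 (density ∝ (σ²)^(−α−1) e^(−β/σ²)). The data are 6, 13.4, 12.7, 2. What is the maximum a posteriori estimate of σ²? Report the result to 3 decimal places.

σ̂²_MAP = 7.453

Sum of squared deviations about the known mean: SS = (6−8)² + (13.4−8)² + (12.7−8)² + (2−8)² = 91.25.
The Normal likelihood contributes (σ²)^(−n/2) exp(−SS/(2σ²)), so the posterior is Inverse-Gamma(α + n/2, β + SS/2) = Inverse-Gamma(7, 59.625).
The mode of Inverse-Gamma(a, b) is b/(a+1) = 59.625/8 ≈ 7.453.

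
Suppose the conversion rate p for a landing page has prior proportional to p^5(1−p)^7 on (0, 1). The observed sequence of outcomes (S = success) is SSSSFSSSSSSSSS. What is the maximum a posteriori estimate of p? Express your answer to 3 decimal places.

The prior density ∝ p^5(1−p)^7 is the kernel of Beta(6, 8).
Data: 13 successes in 14 trials (from the sequence). The binomial likelihood contributes p^13(1−p)^1, so the posterior is Beta(6+13, 8+1) = Beta(19, 9).
For Beta(a, b) with a, b > 1 the mode is (a−1)/(a+b−2) = 18/26 ≈ 0.692.

p̂_MAP = 0.692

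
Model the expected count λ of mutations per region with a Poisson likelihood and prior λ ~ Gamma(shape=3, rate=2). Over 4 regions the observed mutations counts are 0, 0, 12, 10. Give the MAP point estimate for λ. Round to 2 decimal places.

Σxᵢ = 0+0+12+10 = 22, with n = 4.
Posterior ∝ λ^2e^(−2λ) · λ^22e^(−4λ) = λ^24e^(−6λ), i.e. Gamma(shape=25, rate=6).
The mode of a Gamma(a, b) with a ≥ 1 (shape–rate) is (a−1)/b = 24/6 ≈ 4.00.

λ̂_MAP = 4.00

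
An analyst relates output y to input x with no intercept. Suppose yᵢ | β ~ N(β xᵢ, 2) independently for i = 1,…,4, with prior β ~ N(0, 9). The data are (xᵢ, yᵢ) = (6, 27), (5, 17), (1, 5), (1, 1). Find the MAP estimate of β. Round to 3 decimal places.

log p(β | y) = −Σ(yᵢ − βxᵢ)²/(2·2) − β²/(2·9) + const.
Setting the derivative to zero: Σxᵢ(yᵢ − βxᵢ)/2 − β/9 = 0, so β = Σxᵢyᵢ / (Σxᵢ² + σ²/τ²).
Σxᵢyᵢ = 6·27 + 5·17 + 1·5 + 1·1 = 253; Σxᵢ² = 63; σ²/τ² = 2/9.
β̂_MAP = 253 / (63 + 2/9) = 253/(569/9) = 2277/569 ≈ 4.002.

β̂_MAP = 4.002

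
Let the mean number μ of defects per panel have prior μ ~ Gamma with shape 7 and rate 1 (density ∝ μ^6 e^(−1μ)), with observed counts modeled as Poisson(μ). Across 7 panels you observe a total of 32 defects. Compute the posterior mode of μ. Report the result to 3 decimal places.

Σxᵢ = 32, n = 7.
Posterior ∝ μ^6e^(−1μ) · μ^32e^(−7μ) = μ^38e^(−8μ), i.e. Gamma(shape=39, rate=8).
The mode of a Gamma(a, b) with a ≥ 1 (shape–rate) is (a−1)/b = 38/8 ≈ 4.750.

μ̂_MAP = 4.750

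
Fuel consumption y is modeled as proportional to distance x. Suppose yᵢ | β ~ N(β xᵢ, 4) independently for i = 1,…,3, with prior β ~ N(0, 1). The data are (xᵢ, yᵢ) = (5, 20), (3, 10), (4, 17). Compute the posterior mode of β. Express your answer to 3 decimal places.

β̂_MAP = 3.667

log p(β | y) = −Σ(yᵢ − βxᵢ)²/(2·4) − β²/(2·1) + const.
Setting the derivative to zero: Σxᵢ(yᵢ − βxᵢ)/4 − β/1 = 0, so β = Σxᵢyᵢ / (Σxᵢ² + σ²/τ²).
Σxᵢyᵢ = 5·20 + 3·10 + 4·17 = 198; Σxᵢ² = 50; σ²/τ² = 4.
β̂_MAP = 198 / (50 + 4) = 198/54 ≈ 3.667.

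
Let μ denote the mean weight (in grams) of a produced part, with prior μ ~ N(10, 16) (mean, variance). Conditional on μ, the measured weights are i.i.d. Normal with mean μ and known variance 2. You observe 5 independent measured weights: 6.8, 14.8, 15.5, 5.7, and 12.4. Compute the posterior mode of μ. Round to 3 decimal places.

n = 5; x̄ = (6.8 + 14.8 + 15.5 + 5.7 + 12.4)/5 = 55.2/5 = 11.04.
For a Normal prior and Normal likelihood with known variance, the posterior is Normal; its mode equals its mean, the precision-weighted average.
Prior precision 1/σ₀² = 1/16 = 0.0625; data precision n/σ² = 5/2 = 2.5.
μ̂ = (0.0625·10 + 2.5·11.04) / (0.0625 + 2.5) = 28.225/2.5625 = 2258/205 ≈ 11.015.

μ̂_MAP = 11.015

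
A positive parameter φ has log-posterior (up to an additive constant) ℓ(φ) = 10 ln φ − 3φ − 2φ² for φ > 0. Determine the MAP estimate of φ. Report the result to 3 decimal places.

ℓ'(φ) = 10/φ − 3 − 4φ. Setting this to zero and multiplying by φ: 4φ² + 3φ − 10 = 0.
φ = (−3 + √(3² + 4·4·10)) / (2·4) = (−3 + √169) / 8 = (−3 + 13)/8 = 5/4.
ℓ''(φ) = −10/φ² − 4 < 0, confirming a maximum.

φ̂_MAP = 1.250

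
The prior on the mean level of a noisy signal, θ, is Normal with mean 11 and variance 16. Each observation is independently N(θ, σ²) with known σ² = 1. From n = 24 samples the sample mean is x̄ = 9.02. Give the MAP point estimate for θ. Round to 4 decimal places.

n = 24, x̄ = 9.02.
For a Normal prior and Normal likelihood with known variance, the posterior is Normal; its mode equals its mean, the precision-weighted average.
Prior precision 1/σ₀² = 1/16 = 0.0625; data precision n/σ² = 24/1 = 24.
θ̂ = (0.0625·11 + 24·9.02) / (0.0625 + 24) = 217.1675/24.0625 = 7897/875 ≈ 9.0251.

θ̂_MAP = 9.0251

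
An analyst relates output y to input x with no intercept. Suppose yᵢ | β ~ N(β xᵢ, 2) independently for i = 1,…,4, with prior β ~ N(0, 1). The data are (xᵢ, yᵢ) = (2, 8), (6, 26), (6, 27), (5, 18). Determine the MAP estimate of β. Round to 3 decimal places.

β̂_MAP = 4.117

log p(β | y) = −Σ(yᵢ − βxᵢ)²/(2·2) − β²/(2·1) + const.
Setting the derivative to zero: Σxᵢ(yᵢ − βxᵢ)/2 − β/1 = 0, so β = Σxᵢyᵢ / (Σxᵢ² + σ²/τ²).
Σxᵢyᵢ = 2·8 + 6·26 + 6·27 + 5·18 = 424; Σxᵢ² = 101; σ²/τ² = 2.
β̂_MAP = 424 / (101 + 2) = 424/103 ≈ 4.117.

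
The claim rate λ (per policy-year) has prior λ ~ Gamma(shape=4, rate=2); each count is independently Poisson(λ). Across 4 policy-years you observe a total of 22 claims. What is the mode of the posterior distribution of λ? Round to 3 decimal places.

Σxᵢ = 22, n = 4.
Posterior ∝ λ^3e^(−2λ) · λ^22e^(−4λ) = λ^25e^(−6λ), i.e. Gamma(shape=26, rate=6).
The mode of a Gamma(a, b) with a ≥ 1 (shape–rate) is (a−1)/b = 25/6 ≈ 4.167.

λ̂_MAP = 4.167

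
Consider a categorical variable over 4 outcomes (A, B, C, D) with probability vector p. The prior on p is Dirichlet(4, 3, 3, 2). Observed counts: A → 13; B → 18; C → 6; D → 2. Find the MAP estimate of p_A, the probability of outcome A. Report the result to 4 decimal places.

The posterior is Dirichlet(αᵢ + nᵢ) = Dirichlet(17, 21, 9, 4).
For a Dirichlet(a₁,…,a_K) with all aᵢ > 1, the mode has j-th component (aⱼ − 1)/(Σaᵢ − K).
Here Σaᵢ = 51 and K = 4, so p_A = (17 − 1)/(51 − 4) = 16/47 ≈ 0.3404.

MAP estimate of p_A = 0.3404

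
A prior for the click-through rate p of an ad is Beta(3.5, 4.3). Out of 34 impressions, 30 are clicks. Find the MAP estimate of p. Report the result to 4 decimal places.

p̂_MAP = 0.8166

Prior: Beta(3.5, 4.3).
Data: 30 successes in 34 trials. The binomial likelihood contributes p^30(1−p)^4, so the posterior is Beta(3.5+30, 4.3+4) = Beta(33.5, 8.3).
For Beta(a, b) with a, b > 1 the mode is (a−1)/(a+b−2) = 32.5/39.8 ≈ 0.8166.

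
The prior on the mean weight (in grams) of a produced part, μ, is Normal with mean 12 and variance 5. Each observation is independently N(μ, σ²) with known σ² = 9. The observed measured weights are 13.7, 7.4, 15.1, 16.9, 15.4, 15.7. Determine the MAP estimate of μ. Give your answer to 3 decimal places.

μ̂_MAP = 13.564

n = 6; x̄ = (13.7 + 7.4 + 15.1 + 16.9 + 15.4 + 15.7)/6 = 84.2/6 = 421/30 ≈ 14.0333.
For a Normal prior and Normal likelihood with known variance, the posterior is Normal; its mode equals its mean, the precision-weighted average.
Prior precision 1/σ₀² = 1/5 = 0.2; data precision n/σ² = 6/9 = 2/3.
μ̂ = (0.2·12 + (2/3)·(421/30)) / (0.2 + 2/3) = (529/45)/(13/15) = 529/39 ≈ 13.564.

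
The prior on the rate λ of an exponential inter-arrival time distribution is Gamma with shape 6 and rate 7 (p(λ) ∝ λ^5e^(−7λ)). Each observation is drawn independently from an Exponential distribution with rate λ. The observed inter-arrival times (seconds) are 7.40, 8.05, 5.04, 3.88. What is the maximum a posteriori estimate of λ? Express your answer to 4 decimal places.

The Exponential(rate=λ) likelihood is ∝ λ^n e^(−λΣtᵢ). Here n = 4 and Σtᵢ = 7.40 + 8.05 + 5.04 + 3.88 = 24.37.
Posterior ∝ λ^5e^(−7λ) · λ^4e^(−24.37λ) = λ^9e^(−31.37λ), i.e. Gamma(10, 31.37).
Mode = (a−1)/b = 9/31.37 ≈ 0.2869.

λ̂_MAP = 0.2869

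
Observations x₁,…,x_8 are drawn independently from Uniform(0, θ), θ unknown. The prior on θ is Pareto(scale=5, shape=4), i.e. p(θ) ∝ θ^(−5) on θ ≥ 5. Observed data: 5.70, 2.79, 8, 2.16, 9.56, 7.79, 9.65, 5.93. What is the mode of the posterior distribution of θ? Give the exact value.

θ̂_MAP = 9.65

The Uniform(0, θ) likelihood is θ^(−n) for θ ≥ max(xᵢ), zero otherwise. Here max(xᵢ) = 9.65.
Posterior ∝ θ^(−5) · θ^(−8) = θ^(−13) on θ ≥ max(5, 9.65) = 9.65.
This density is strictly decreasing in θ, so the posterior mode lies at the lower boundary of the support.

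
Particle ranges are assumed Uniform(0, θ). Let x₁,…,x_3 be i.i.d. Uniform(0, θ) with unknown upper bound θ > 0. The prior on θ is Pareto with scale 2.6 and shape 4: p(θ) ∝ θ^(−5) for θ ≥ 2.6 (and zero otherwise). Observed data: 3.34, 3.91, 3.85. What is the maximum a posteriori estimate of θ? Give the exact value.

The Uniform(0, θ) likelihood is θ^(−n) for θ ≥ max(xᵢ), zero otherwise. Here max(xᵢ) = 3.91.
Posterior ∝ θ^(−5) · θ^(−3) = θ^(−8) on θ ≥ max(2.6, 3.91) = 3.91.
This density is strictly decreasing in θ, so the posterior mode lies at the lower boundary of the support.

θ̂_MAP = 3.91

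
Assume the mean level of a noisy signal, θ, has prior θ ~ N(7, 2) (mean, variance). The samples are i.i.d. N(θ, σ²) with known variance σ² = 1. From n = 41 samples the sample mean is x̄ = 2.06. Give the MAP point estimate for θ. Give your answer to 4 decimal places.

n = 41, x̄ = 2.06.
For a Normal prior and Normal likelihood with known variance, the posterior is Normal; its mode equals its mean, the precision-weighted average.
Prior precision 1/σ₀² = 1/2 = 0.5; data precision n/σ² = 41/1 = 41.
θ̂ = (0.5·7 + 41·2.06) / (0.5 + 41) = 87.96/41.5 = 4398/2075 ≈ 2.1195.

θ̂_MAP = 2.1195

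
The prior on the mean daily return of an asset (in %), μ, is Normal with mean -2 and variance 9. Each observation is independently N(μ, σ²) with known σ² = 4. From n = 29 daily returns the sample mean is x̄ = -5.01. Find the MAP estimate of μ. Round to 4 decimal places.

μ̂_MAP = -4.9646

n = 29, x̄ = -5.01.
For a Normal prior and Normal likelihood with known variance, the posterior is Normal; its mode equals its mean, the precision-weighted average.
Prior precision 1/σ₀² = 1/9; data precision n/σ² = 29/4 = 7.25.
μ̂ = ((1/9)·(-2) + 7.25·(-5.01)) / (1/9 + 7.25) = (-131561/3600)/(265/36) = -131561/26500 ≈ -4.9646.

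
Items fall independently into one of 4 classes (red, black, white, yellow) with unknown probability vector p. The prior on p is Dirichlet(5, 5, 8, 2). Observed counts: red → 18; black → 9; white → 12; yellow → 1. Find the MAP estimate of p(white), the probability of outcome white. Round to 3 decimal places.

MAP estimate of p(white) = 0.339

The posterior is Dirichlet(αᵢ + nᵢ) = Dirichlet(23, 14, 20, 3).
For a Dirichlet(a₁,…,a_K) with all aᵢ > 1, the mode has j-th component (aⱼ − 1)/(Σaᵢ − K).
Here Σaᵢ = 60 and K = 4, so p(white) = (20 − 1)/(60 − 4) = 19/56 ≈ 0.339.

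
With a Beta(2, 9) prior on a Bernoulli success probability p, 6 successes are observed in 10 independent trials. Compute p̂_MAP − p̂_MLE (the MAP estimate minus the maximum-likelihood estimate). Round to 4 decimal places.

MAP − MLE = -0.2316

Posterior is Beta(8, 13); MAP = (8−1)/(21−2) = 7/19 ≈ 0.36842.
MLE ignores the prior: p̂_MLE = k/n = 6/10 ≈ 0.60000.
Difference = 7/19 − 6/10 = -22/95 ≈ -0.2316.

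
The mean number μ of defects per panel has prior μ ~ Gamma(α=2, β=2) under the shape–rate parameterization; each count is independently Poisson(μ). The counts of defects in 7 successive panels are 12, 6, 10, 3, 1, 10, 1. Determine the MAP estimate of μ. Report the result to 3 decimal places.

μ̂_MAP = 4.889

Σxᵢ = 12+6+10+3+1+10+1 = 43, with n = 7.
Posterior ∝ μe^(−2μ) · μ^43e^(−7μ) = μ^44e^(−9μ), i.e. Gamma(shape=45, rate=9).
The mode of a Gamma(a, b) with a ≥ 1 (shape–rate) is (a−1)/b = 44/9 ≈ 4.889.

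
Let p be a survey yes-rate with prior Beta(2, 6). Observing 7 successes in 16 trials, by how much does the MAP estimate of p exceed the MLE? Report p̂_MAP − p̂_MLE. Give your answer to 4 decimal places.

Posterior is Beta(9, 15); MAP = (9−1)/(24−2) = 8/22 ≈ 0.36364.
MLE ignores the prior: p̂_MLE = k/n = 7/16 ≈ 0.43750.
Difference = 8/22 − 7/16 = -13/176 ≈ -0.0739.

MAP − MLE = -0.0739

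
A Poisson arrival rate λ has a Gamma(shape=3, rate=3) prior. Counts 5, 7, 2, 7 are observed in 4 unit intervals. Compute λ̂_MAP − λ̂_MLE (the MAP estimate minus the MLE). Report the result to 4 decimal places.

Σxᵢ = 21. Posterior is Gamma(24, 7); MAP = (24−1)/7 = 23/7 ≈ 3.28571.
MLE = x̄ = 21/4 ≈ 5.25000.
Difference = 23/7 − 21/4 = -55/28 ≈ -1.9643.

MAP − MLE = -1.9643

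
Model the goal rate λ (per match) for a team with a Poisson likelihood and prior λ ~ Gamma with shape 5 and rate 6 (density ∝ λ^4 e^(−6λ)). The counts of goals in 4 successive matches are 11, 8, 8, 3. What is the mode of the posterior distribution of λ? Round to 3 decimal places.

Σxᵢ = 11+8+8+3 = 30, with n = 4.
Posterior ∝ λ^4e^(−6λ) · λ^30e^(−4λ) = λ^34e^(−10λ), i.e. Gamma(shape=35, rate=10).
The mode of a Gamma(a, b) with a ≥ 1 (shape–rate) is (a−1)/b = 34/10 ≈ 3.400.

λ̂_MAP = 3.400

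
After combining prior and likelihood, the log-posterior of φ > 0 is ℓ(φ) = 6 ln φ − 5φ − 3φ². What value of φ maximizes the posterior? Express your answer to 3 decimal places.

ℓ'(φ) = 6/φ − 5 − 6φ. Setting this to zero and multiplying by φ: 6φ² + 5φ − 6 = 0.
φ = (−5 + √(5² + 4·6·6)) / (2·6) = (−5 + √169) / 12 = (−5 + 13)/12 = 2/3.
ℓ''(φ) = −6/φ² − 6 < 0, confirming a maximum.

φ̂_MAP = 0.667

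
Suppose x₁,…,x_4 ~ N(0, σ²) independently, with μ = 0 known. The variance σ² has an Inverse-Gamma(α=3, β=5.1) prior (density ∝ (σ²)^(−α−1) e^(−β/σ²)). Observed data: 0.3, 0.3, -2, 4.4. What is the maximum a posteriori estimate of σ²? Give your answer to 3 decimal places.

Sum of squared deviations about the known mean: SS = (0.3−0)² + (0.3−0)² + (-2−0)² + (4.4−0)² = 23.54.
The Normal likelihood contributes (σ²)^(−n/2) exp(−SS/(2σ²)), so the posterior is Inverse-Gamma(α + n/2, β + SS/2) = Inverse-Gamma(5, 16.87).
The mode of Inverse-Gamma(a, b) is b/(a+1) = 16.87/6 ≈ 2.812.

σ̂²_MAP = 2.812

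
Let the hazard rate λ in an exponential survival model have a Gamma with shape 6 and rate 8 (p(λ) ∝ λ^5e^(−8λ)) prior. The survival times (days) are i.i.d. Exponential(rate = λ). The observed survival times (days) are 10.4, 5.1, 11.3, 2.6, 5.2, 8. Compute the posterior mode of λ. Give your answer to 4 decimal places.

The Exponential(rate=λ) likelihood is ∝ λ^n e^(−λΣtᵢ). Here n = 6 and Σtᵢ = 10.4 + 5.1 + 11.3 + 2.6 + 5.2 + 8 = 42.6.
Posterior ∝ λ^5e^(−8λ) · λ^6e^(−42.6λ) = λ^11e^(−50.6λ), i.e. Gamma(12, 50.6).
Mode = (a−1)/b = 11/50.6 ≈ 0.2174.

λ̂_MAP = 0.2174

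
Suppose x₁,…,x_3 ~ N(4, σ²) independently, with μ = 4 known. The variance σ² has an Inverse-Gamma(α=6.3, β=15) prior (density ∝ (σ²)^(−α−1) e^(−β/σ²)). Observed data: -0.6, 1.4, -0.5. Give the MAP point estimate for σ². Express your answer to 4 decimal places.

σ̂²_MAP = 4.4415

Sum of squared deviations about the known mean: SS = (-0.6−4)² + (1.4−4)² + (-0.5−4)² = 48.17.
The Normal likelihood contributes (σ²)^(−n/2) exp(−SS/(2σ²)), so the posterior is Inverse-Gamma(α + n/2, β + SS/2) = Inverse-Gamma(7.8, 39.085).
The mode of Inverse-Gamma(a, b) is b/(a+1) = 39.085/8.8 ≈ 4.4415.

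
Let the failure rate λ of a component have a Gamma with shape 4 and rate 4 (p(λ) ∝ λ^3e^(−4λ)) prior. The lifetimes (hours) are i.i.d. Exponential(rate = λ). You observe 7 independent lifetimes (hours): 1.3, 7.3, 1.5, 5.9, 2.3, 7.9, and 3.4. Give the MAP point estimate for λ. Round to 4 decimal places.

λ̂_MAP = 0.2976

The Exponential(rate=λ) likelihood is ∝ λ^n e^(−λΣtᵢ). Here n = 7 and Σtᵢ = 1.3 + 7.3 + 1.5 + 5.9 + 2.3 + 7.9 + 3.4 = 29.6.
Posterior ∝ λ^3e^(−4λ) · λ^7e^(−29.6λ) = λ^10e^(−33.6λ), i.e. Gamma(11, 33.6).
Mode = (a−1)/b = 10/33.6 ≈ 0.2976.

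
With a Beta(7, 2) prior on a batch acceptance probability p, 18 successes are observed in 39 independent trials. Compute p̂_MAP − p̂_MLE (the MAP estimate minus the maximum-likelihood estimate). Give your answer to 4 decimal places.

Posterior is Beta(25, 23); MAP = (25−1)/(48−2) = 24/46 ≈ 0.52174.
MLE ignores the prior: p̂_MLE = k/n = 18/39 ≈ 0.46154.
Difference = 24/46 − 18/39 = 18/299 ≈ 0.0602.

MAP − MLE = 0.0602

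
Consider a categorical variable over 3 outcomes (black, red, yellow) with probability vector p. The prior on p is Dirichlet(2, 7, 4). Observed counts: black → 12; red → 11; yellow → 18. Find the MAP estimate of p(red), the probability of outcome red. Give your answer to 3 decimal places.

MAP estimate of p(red) = 0.333

The posterior is Dirichlet(αᵢ + nᵢ) = Dirichlet(14, 18, 22).
For a Dirichlet(a₁,…,a_K) with all aᵢ > 1, the mode has j-th component (aⱼ − 1)/(Σaᵢ − K).
Here Σaᵢ = 54 and K = 3, so p(red) = (18 − 1)/(54 − 3) = 17/51 ≈ 0.333.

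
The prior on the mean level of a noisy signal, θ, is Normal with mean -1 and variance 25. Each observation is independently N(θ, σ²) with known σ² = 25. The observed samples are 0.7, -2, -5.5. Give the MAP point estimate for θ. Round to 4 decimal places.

n = 3; x̄ = (0.7 + (-2) + (-5.5))/3 = -6.8/3 = -34/15 ≈ -2.2667.
For a Normal prior and Normal likelihood with known variance, the posterior is Normal; its mode equals its mean, the precision-weighted average.
Prior precision 1/σ₀² = 1/25 = 0.04; data precision n/σ² = 3/25 = 0.12.
θ̂ = (0.04·(-1) + 0.12·(-34/15)) / (0.04 + 0.12) = (-0.312)/0.16 = -1.9500.

θ̂_MAP = -1.9500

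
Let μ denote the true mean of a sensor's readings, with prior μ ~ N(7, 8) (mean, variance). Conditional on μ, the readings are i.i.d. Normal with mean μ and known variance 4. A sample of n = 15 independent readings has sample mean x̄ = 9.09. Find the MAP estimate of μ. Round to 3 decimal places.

μ̂_MAP = 9.023

n = 15, x̄ = 9.09.
For a Normal prior and Normal likelihood with known variance, the posterior is Normal; its mode equals its mean, the precision-weighted average.
Prior precision 1/σ₀² = 1/8 = 0.125; data precision n/σ² = 15/4 = 3.75.
μ̂ = (0.125·7 + 3.75·9.09) / (0.125 + 3.75) = 34.9625/3.875 = 2797/310 ≈ 9.023.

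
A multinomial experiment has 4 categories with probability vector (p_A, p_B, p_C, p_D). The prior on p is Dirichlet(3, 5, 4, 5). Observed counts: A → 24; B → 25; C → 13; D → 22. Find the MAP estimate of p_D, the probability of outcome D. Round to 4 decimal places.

The posterior is Dirichlet(αᵢ + nᵢ) = Dirichlet(27, 30, 17, 27).
For a Dirichlet(a₁,…,a_K) with all aᵢ > 1, the mode has j-th component (aⱼ − 1)/(Σaᵢ − K).
Here Σaᵢ = 101 and K = 4, so p_D = (27 − 1)/(101 − 4) = 26/97 ≈ 0.2680.

MAP estimate of p_D = 0.2680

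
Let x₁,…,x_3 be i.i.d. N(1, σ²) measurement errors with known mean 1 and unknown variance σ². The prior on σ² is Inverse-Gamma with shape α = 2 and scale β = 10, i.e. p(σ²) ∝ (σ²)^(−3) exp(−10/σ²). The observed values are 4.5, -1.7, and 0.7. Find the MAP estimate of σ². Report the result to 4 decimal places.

σ̂²_MAP = 4.4033

Sum of squared deviations about the known mean: SS = (4.5−1)² + (-1.7−1)² + (0.7−1)² = 19.63.
The Normal likelihood contributes (σ²)^(−n/2) exp(−SS/(2σ²)), so the posterior is Inverse-Gamma(α + n/2, β + SS/2) = Inverse-Gamma(3.5, 19.815).
The mode of Inverse-Gamma(a, b) is b/(a+1) = 19.815/4.5 ≈ 4.4033.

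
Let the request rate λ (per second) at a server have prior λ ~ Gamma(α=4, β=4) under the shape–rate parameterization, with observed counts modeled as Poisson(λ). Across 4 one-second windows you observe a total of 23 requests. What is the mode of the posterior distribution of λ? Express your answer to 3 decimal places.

λ̂_MAP = 3.250

Σxᵢ = 23, n = 4.
Posterior ∝ λ^3e^(−4λ) · λ^23e^(−4λ) = λ^26e^(−8λ), i.e. Gamma(shape=27, rate=8).
The mode of a Gamma(a, b) with a ≥ 1 (shape–rate) is (a−1)/b = 26/8 ≈ 3.250.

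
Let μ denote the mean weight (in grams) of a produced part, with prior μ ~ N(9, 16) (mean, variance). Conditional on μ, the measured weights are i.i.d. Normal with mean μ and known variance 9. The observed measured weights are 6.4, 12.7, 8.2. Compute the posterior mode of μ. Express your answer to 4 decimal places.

μ̂_MAP = 9.0842

n = 3; x̄ = (6.4 + 12.7 + 8.2)/3 = 27.3/3 = 9.1.
For a Normal prior and Normal likelihood with known variance, the posterior is Normal; its mode equals its mean, the precision-weighted average.
Prior precision 1/σ₀² = 1/16 = 0.0625; data precision n/σ² = 3/9 = 1/3.
μ̂ = (0.0625·9 + (1/3)·9.1) / (0.0625 + 1/3) = (863/240)/(19/48) = 863/95 ≈ 9.0842.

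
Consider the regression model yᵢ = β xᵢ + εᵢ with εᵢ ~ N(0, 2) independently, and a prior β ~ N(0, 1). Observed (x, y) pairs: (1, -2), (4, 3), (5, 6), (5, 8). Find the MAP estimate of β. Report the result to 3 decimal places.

β̂_MAP = 1.159

log p(β | y) = −Σ(yᵢ − βxᵢ)²/(2·2) − β²/(2·1) + const.
Setting the derivative to zero: Σxᵢ(yᵢ − βxᵢ)/2 − β/1 = 0, so β = Σxᵢyᵢ / (Σxᵢ² + σ²/τ²).
Σxᵢyᵢ = 1·(-2) + 4·3 + 5·6 + 5·8 = 80; Σxᵢ² = 67; σ²/τ² = 2.
β̂_MAP = 80 / (67 + 2) = 80/69 ≈ 1.159.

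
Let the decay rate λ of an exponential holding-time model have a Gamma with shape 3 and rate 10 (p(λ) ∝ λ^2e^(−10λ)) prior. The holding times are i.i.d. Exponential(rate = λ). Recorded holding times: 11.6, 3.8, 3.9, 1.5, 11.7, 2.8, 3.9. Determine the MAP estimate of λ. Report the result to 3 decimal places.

The Exponential(rate=λ) likelihood is ∝ λ^n e^(−λΣtᵢ). Here n = 7 and Σtᵢ = 11.6 + 3.8 + 3.9 + 1.5 + 11.7 + 2.8 + 3.9 = 39.2.
Posterior ∝ λ^2e^(−10λ) · λ^7e^(−39.2λ) = λ^9e^(−49.2λ), i.e. Gamma(10, 49.2).
Mode = (a−1)/b = 9/49.2 ≈ 0.183.

λ̂_MAP = 0.183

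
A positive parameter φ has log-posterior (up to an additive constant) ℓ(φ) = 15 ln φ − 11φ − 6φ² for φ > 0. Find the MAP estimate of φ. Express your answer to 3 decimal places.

φ̂_MAP = 0.750

ℓ'(φ) = 15/φ − 11 − 12φ. Setting this to zero and multiplying by φ: 12φ² + 11φ − 15 = 0.
φ = (−11 + √(11² + 4·12·15)) / (2·12) = (−11 + √841) / 24 = (−11 + 29)/24 = 3/4.
ℓ''(φ) = −15/φ² − 12 < 0, confirming a maximum.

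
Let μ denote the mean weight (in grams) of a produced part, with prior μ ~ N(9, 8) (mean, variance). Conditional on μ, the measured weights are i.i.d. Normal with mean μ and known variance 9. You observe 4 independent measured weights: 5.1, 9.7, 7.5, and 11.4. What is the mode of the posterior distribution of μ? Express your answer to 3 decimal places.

μ̂_MAP = 8.551

n = 4; x̄ = (5.1 + 9.7 + 7.5 + 11.4)/4 = 33.7/4 = 8.425.
For a Normal prior and Normal likelihood with known variance, the posterior is Normal; its mode equals its mean, the precision-weighted average.
Prior precision 1/σ₀² = 1/8 = 0.125; data precision n/σ² = 4/9.
μ̂ = (0.125·9 + (4/9)·8.425) / (0.125 + 4/9) = (1753/360)/(41/72) = 1753/205 ≈ 8.551.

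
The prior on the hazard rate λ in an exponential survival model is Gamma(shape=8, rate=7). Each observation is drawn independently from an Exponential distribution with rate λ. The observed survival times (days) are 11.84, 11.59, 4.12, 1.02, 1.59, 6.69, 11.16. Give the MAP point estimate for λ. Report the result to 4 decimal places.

λ̂_MAP = 0.2545

The Exponential(rate=λ) likelihood is ∝ λ^n e^(−λΣtᵢ). Here n = 7 and Σtᵢ = 11.84 + 11.59 + 4.12 + 1.02 + 1.59 + 6.69 + 11.16 = 48.01.
Posterior ∝ λ^7e^(−7λ) · λ^7e^(−48.01λ) = λ^14e^(−55.01λ), i.e. Gamma(15, 55.01).
Mode = (a−1)/b = 14/55.01 ≈ 0.2545.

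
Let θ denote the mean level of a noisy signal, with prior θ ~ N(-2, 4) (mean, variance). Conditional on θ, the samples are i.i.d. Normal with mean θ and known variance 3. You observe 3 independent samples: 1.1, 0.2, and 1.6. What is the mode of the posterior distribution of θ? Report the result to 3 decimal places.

n = 3; x̄ = (1.1 + 0.2 + 1.6)/3 = 2.9/3 = 29/30 ≈ 0.9667.
For a Normal prior and Normal likelihood with known variance, the posterior is Normal; its mode equals its mean, the precision-weighted average.
Prior precision 1/σ₀² = 1/4 = 0.25; data precision n/σ² = 3/3 = 1.
θ̂ = (0.25·(-2) + 1·(29/30)) / (0.25 + 1) = (7/15)/1.25 = 28/75 ≈ 0.373.

θ̂_MAP = 0.373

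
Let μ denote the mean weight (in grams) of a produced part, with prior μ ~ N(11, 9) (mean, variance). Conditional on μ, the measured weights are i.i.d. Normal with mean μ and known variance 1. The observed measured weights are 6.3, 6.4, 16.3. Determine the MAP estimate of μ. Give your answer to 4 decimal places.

μ̂_MAP = 9.7143

n = 3; x̄ = (6.3 + 6.4 + 16.3)/3 = 29/3 = 29/3 ≈ 9.6667.
For a Normal prior and Normal likelihood with known variance, the posterior is Normal; its mode equals its mean, the precision-weighted average.
Prior precision 1/σ₀² = 1/9; data precision n/σ² = 3/1 = 3.
μ̂ = ((1/9)·11 + 3·(29/3)) / (1/9 + 3) = (272/9)/(28/9) = 68/7 ≈ 9.7143.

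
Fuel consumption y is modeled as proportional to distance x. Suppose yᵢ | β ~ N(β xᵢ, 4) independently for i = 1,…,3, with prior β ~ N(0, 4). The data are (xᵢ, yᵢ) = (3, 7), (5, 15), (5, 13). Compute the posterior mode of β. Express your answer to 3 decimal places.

log p(β | y) = −Σ(yᵢ − βxᵢ)²/(2·4) − β²/(2·4) + const.
Setting the derivative to zero: Σxᵢ(yᵢ − βxᵢ)/4 − β/4 = 0, so β = Σxᵢyᵢ / (Σxᵢ² + σ²/τ²).
Σxᵢyᵢ = 3·7 + 5·15 + 5·13 = 161; Σxᵢ² = 59; σ²/τ² = 1.
β̂_MAP = 161 / (59 + 1) = 161/60 ≈ 2.683.

β̂_MAP = 2.683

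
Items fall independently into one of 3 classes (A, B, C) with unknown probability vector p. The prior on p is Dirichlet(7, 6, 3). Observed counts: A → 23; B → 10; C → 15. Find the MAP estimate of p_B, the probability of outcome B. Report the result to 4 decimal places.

The posterior is Dirichlet(αᵢ + nᵢ) = Dirichlet(30, 16, 18).
For a Dirichlet(a₁,…,a_K) with all aᵢ > 1, the mode has j-th component (aⱼ − 1)/(Σaᵢ − K).
Here Σaᵢ = 64 and K = 3, so p_B = (16 − 1)/(64 − 3) = 15/61 ≈ 0.2459.

MAP estimate of p_B = 0.2459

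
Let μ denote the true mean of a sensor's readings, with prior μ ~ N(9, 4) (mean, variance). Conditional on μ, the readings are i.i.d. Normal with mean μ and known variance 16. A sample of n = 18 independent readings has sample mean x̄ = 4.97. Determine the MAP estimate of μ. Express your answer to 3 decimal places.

μ̂_MAP = 5.703

n = 18, x̄ = 4.97.
For a Normal prior and Normal likelihood with known variance, the posterior is Normal; its mode equals its mean, the precision-weighted average.
Prior precision 1/σ₀² = 1/4 = 0.25; data precision n/σ² = 18/16 = 1.125.
μ̂ = (0.25·9 + 1.125·4.97) / (0.25 + 1.125) = 7.84125/1.375 = 6273/1100 ≈ 5.703.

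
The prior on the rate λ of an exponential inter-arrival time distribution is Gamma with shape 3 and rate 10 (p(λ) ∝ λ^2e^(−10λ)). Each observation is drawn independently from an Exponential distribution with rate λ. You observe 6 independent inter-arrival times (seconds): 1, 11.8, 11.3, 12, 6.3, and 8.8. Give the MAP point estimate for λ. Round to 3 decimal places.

λ̂_MAP = 0.131

The Exponential(rate=λ) likelihood is ∝ λ^n e^(−λΣtᵢ). Here n = 6 and Σtᵢ = 1 + 11.8 + 11.3 + 12 + 6.3 + 8.8 = 51.2.
Posterior ∝ λ^2e^(−10λ) · λ^6e^(−51.2λ) = λ^8e^(−61.2λ), i.e. Gamma(9, 61.2).
Mode = (a−1)/b = 8/61.2 ≈ 0.131.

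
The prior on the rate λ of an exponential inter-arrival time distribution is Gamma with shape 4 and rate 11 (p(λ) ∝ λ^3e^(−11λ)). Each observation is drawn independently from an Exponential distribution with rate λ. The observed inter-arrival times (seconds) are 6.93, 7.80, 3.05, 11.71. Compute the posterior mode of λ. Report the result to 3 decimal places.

The Exponential(rate=λ) likelihood is ∝ λ^n e^(−λΣtᵢ). Here n = 4 and Σtᵢ = 6.93 + 7.80 + 3.05 + 11.71 = 29.49.
Posterior ∝ λ^3e^(−11λ) · λ^4e^(−29.49λ) = λ^7e^(−40.49λ), i.e. Gamma(8, 40.49).
Mode = (a−1)/b = 7/40.49 ≈ 0.173.

λ̂_MAP = 0.173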